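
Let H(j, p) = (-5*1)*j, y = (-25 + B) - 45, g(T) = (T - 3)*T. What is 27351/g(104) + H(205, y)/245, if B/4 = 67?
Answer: -813121/514696 ≈ -1.5798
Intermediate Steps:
B = 268 (B = 4*67 = 268)
g(T) = T*(-3 + T) (g(T) = (-3 + T)*T = T*(-3 + T))
y = 198 (y = (-25 + 268) - 45 = 243 - 45 = 198)
H(j, p) = -5*j
27351/g(104) + H(205, y)/245 = 27351/((104*(-3 + 104))) - 5*205/245 = 27351/((104*101)) - 1025*1/245 = 27351/10504 - 205/49 = -813121/514696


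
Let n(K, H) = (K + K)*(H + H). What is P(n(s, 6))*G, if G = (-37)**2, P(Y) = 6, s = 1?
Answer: 8214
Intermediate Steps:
n(K, H) = 4*H*K (n(K, H) = (2*K)*(2*H) = 4*H*K)
G = 1369
P(n(s, 6))*G = 6*1369 = 8214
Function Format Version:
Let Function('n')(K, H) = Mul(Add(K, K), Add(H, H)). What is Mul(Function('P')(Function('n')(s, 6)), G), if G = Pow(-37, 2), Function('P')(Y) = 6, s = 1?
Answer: 8214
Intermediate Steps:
Function('n')(K, H) = Mul(4, H, K) (Function('n')(K, H) = Mul(Mul(2, K), Mul(2, H)) = Mul(4, H, K))
G = 1369
Mul(Function('P')(Function('n')(s, 6)), G) = Mul(6, 1369) = 8214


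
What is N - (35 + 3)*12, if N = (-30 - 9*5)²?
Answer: 5169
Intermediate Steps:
N = 5625 (N = (-30 - 45)² = (-75)² = 5625)
N - (35 + 3)*12 = 5625 - (35 + 3)*12 = 5625 - 38*12 = 5625 - 1*456 = 5625 - 456 = 5169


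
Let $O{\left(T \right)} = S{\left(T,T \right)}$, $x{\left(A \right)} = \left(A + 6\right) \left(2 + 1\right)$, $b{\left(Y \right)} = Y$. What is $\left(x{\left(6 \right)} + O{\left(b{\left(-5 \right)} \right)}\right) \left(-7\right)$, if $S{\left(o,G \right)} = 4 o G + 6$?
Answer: $-994$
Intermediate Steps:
$x{\left(A \right)} = 18 + 3 A$ ($x{\left(A \right)} = \left(6 + A\right) 3 = 18 + 3 A$)
$S{\left(o,G \right)} = 6 + 4 G o$ ($S{\left(o,G \right)} = 4 G o + 6 = 6 + 4 G o$)
$O{\left(T \right)} = 6 + 4 T^{2}$ ($O{\left(T \right)} = 6 + 4 T T = 6 + 4 T^{2}$)
$\left(x{\left(6 \right)} + O{\left(b{\left(-5 \right)} \right)}\right) \left(-7\right) = \left(\left(18 + 3 \cdot 6\right) + \left(6 + 4 \left(-5\right)^{2}\right)\right) \left(-7\right) = \left(\left(18 + 18\right) + \left(6 + 4 \cdot 25\right)\right) \left(-7\right) = \left(36 + \left(6 + 100\right)\right) \left(-7\right) = \left(36 + 106\right) \left(-7\right) = 142 \left(-7\right) = -994$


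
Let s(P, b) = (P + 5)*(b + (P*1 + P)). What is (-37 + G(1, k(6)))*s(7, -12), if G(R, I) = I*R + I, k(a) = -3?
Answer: -1032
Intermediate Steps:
s(P, b) = (5 + P)*(b + 2*P) (s(P, b) = (5 + P)*(b + (P + P)) = (5 + P)*(b + 2*P))
G(R, I) = I + I*R
(-37 + G(1, k(6)))*s(7, -12) = (-37 - 3*(1 + 1))*(2*7² + 5*(-12) + 10*7 + 7*(-12)) = (-37 - 3*2)*(2*49 - 60 + 70 - 84) = (-37 - 6)*(98 - 60 + 70 - 84) = -43*24 = -1032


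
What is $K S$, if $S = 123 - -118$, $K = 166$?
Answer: $40006$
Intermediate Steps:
$S = 241$ ($S = 123 + 118 = 241$)
$K S = 166 \cdot 241 = 40006$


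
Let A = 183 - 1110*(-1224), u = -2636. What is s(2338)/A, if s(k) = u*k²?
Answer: -14409019184/1358823 ≈ -10604.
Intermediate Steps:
s(k) = -2636*k²
A = 1358823 (A = 183 + 1358640 = 1358823)
s(2338)/A = -2636*2338²/1358823 = -2636*5466244*(1/1358823) = -14409019184*1/1358823 = -14409019184/1358823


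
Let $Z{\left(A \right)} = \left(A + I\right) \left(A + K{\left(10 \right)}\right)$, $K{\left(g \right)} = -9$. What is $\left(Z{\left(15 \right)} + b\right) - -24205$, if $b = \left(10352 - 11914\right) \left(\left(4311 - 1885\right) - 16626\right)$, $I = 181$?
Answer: $22205781$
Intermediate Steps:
$Z{\left(A \right)} = \left(-9 + A\right) \left(181 + A\right)$ ($Z{\left(A \right)} = \left(A + 181\right) \left(A - 9\right) = \left(181 + A\right) \left(-9 + A\right) = \left(-9 + A\right) \left(181 + A\right)$)
$b = 22180400$ ($b = - 1562 \left(\left(4311 - 1885\right) - 16626\right) = - 1562 \left(2426 - 16626\right) = \left(-1562\right) \left(-14200\right) = 22180400$)
$\left(Z{\left(15 \right)} + b\right) - -24205 = \left(\left(-1629 + 15^{2} + 172 \cdot 15\right) + 22180400\right) - -24205 = \left(\left(-1629 + 225 + 2580\right) + 22180400\right) + 24205 = \left(1176 + 22180400\right) + 24205 = 22181576 + 24205 = 22205781$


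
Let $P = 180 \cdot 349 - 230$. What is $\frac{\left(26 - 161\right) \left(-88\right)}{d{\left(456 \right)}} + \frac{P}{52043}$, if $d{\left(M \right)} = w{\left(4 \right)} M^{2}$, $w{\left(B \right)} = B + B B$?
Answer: $\frac{724757099}{601200736} \approx 1.2055$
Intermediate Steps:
$w{\left(B \right)} = B + B^{2}$
$d{\left(M \right)} = 20 M^{2}$ ($d{\left(M \right)} = 4 \left(1 + 4\right) M^{2} = 4 \cdot 5 M^{2} = 20 M^{2}$)
$P = 62590$ ($P = 62820 - 230 = 62590$)
$\frac{\left(26 - 161\right) \left(-88\right)}{d{\left(456 \right)}} + \frac{P}{52043} = \frac{\left(26 - 161\right) \left(-88\right)}{20 \cdot 456^{2}} + \frac{62590}{52043} = \frac{\left(-135\right) \left(-88\right)}{20 \cdot 207936} + 62590 \cdot \frac{1}{52043} = \frac{11880}{4158720} + \frac{62590}{52043} = 11880 \cdot \frac{1}{4158720} + \frac{62590}{52043} = \frac{33}{11552} + \frac{62590}{52043} = \frac{724757099}{601200736}$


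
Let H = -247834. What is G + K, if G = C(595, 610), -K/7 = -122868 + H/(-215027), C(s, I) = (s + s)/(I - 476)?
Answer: 12390962364403/14406809 ≈ 8.6008e+5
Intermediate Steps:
C(s, I) = 2*s/(-476 + I) (C(s, I) = (2*s)/(-476 + I) = 2*s/(-476 + I))
K = 184937827214/215027 (K = -7*(-122868 - 247834/(-215027)) = -7*(-122868 - 247834*(-1/215027)) = -7*(-122868 + 247834/215027) = -7*(-26419689602/215027) = 184937827214/215027 ≈ 8.6007e+5)
G = 595/67 (G = 2*595/(-476 + 610) = 2*595/134 = 2*595*(1/134) = 595/67 ≈ 8.8806)
G + K = 595/67 + 184937827214/215027 = 12390962364403/14406809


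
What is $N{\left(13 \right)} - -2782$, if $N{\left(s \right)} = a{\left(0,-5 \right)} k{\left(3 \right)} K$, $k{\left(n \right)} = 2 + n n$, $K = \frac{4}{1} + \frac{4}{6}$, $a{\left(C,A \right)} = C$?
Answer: $2782$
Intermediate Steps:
$K = \frac{14}{3}$ ($K = 4 \cdot 1 + 4 \cdot \frac{1}{6} = 4 + \frac{2}{3} = \frac{14}{3} \approx 4.6667$)
$k{\left(n \right)} = 2 + n^{2}$
$N{\left(s \right)} = 0$ ($N{\left(s \right)} = 0 \left(2 + 3^{2}\right) \frac{14}{3} = 0 \left(2 + 9\right) \frac{14}{3} = 0 \cdot 11 \cdot \frac{14}{3} = 0 \cdot \frac{14}{3} = 0$)
$N{\left(13 \right)} - -2782 = 0 - -2782 = 0 + 2782 = 2782$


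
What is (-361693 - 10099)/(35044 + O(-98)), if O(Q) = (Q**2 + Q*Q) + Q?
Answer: -185896/27077 ≈ -6.8655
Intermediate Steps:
O(Q) = Q + 2*Q**2 (O(Q) = (Q**2 + Q**2) + Q = 2*Q**2 + Q = Q + 2*Q**2)
(-361693 - 10099)/(35044 + O(-98)) = (-361693 - 10099)/(35044 - 98*(1 + 2*(-98))) = -371792/(35044 - 98*(1 - 196)) = -371792/(35044 - 98*(-195)) = -371792/(35044 + 19110) = -371792/54154 = -371792*1/54154 = -185896/27077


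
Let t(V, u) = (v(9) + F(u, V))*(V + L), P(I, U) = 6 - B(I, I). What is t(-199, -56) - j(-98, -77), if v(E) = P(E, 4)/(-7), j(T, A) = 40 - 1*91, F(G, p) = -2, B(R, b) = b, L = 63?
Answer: 1853/7 ≈ 264.71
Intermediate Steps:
P(I, U) = 6 - I
j(T, A) = -51 (j(T, A) = 40 - 91 = -51)
v(E) = -6/7 + E/7 (v(E) = (6 - E)/(-7) = (6 - E)*(-⅐) = -6/7 + E/7)
t(V, u) = -99 - 11*V/7 (t(V, u) = ((-6/7 + (⅐)*9) - 2)*(V + 63) = ((-6/7 + 9/7) - 2)*(63 + V) = (3/7 - 2)*(63 + V) = -11*(63 + V)/7 = -99 - 11*V/7)
t(-199, -56) - j(-98, -77) = (-99 - 11/7*(-199)) - 1*(-51) = (-99 + 2189/7) + 51 = 1496/7 + 51 = 1853/7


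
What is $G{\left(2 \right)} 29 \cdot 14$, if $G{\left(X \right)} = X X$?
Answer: $1624$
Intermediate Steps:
$G{\left(X \right)} = X^{2}$
$G{\left(2 \right)} 29 \cdot 14 = 2^{2} \cdot 29 \cdot 14 = 4 \cdot 29 \cdot 14 = 116 \cdot 14 = 1624$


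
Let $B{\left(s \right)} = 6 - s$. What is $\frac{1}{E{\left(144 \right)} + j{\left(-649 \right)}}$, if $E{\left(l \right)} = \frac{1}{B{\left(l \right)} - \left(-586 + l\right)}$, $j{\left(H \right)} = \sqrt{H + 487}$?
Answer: $\frac{304}{14971393} - \frac{831744 i \sqrt{2}}{14971393} \approx 2.0305 \cdot 10^{-5} - 0.078567 i$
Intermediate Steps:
$j{\left(H \right)} = \sqrt{487 + H}$
$E{\left(l \right)} = \frac{1}{592 - 2 l}$ ($E{\left(l \right)} = \frac{1}{\left(6 - l\right) - \left(-586 + l\right)} = \frac{1}{592 - 2 l}$)
$\frac{1}{E{\left(144 \right)} + j{\left(-649 \right)}} = \frac{1}{- \frac{1}{-592 + 2 \cdot 144} + \sqrt{487 - 649}} = \frac{1}{- \frac{1}{-592 + 288} + \sqrt{-162}} = \frac{1}{- \frac{1}{-304} + 9 i \sqrt{2}} = \frac{1}{\left(-1\right) \left(- \frac{1}{304}\right) + 9 i \sqrt{2}} = \frac{1}{\frac{1}{304} + 9 i \sqrt{2}}$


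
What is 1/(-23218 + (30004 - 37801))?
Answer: -1/31015 ≈ -3.2242e-5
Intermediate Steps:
1/(-23218 + (30004 - 37801)) = 1/(-23218 - 7797) = 1/(-31015) = -1/31015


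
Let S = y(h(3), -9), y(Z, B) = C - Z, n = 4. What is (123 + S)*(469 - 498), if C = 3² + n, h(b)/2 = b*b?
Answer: -3422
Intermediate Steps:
h(b) = 2*b² (h(b) = 2*(b*b) = 2*b²)
C = 13 (C = 3² + 4 = 9 + 4 = 13)
y(Z, B) = 13 - Z
S = -5 (S = 13 - 2*3² = 13 - 2*9 = 13 - 1*18 = 13 - 18 = -5)
(123 + S)*(469 - 498) = (123 - 5)*(469 - 498) = 118*(-29) = -3422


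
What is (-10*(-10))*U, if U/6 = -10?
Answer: -6000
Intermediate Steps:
U = -60 (U = 6*(-10) = -60)
(-10*(-10))*U = -10*(-10)*(-60) = 100*(-60) = -6000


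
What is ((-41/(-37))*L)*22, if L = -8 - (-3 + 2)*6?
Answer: -1804/37 ≈ -48.757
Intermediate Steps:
L = -2 (L = -8 - (-1)*6 = -8 - 1*(-6) = -8 + 6 = -2)
((-41/(-37))*L)*22 = (-41/(-37)*(-2))*22 = (-41*(-1/37)*(-2))*22 = ((41/37)*(-2))*22 = -82/37*22 = -1804/37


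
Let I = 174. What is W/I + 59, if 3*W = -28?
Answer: 15385/261 ≈ 58.946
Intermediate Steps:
W = -28/3 (W = (⅓)*(-28) = -28/3 ≈ -9.3333)
W/I + 59 = -28/3/174 + 59 = -28/3*1/174 + 59 = -14/261 + 59 = 15385/261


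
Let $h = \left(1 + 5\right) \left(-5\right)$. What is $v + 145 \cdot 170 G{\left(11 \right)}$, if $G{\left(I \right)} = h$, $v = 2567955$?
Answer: $1828455$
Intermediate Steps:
$h = -30$ ($h = 6 \left(-5\right) = -30$)
$G{\left(I \right)} = -30$
$v + 145 \cdot 170 G{\left(11 \right)} = 2567955 + 145 \cdot 170 \left(-30\right) = 2567955 + 24650 \left(-30\right) = 2567955 - 739500 = 1828455$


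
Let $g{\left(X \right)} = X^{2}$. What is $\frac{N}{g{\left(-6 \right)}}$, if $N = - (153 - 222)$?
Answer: $\frac{23}{12} \approx 1.9167$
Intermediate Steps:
$N = 69$ ($N = \left(-1\right) \left(-69\right) = 69$)
$\frac{N}{g{\left(-6 \right)}} = \frac{69}{\left(-6\right)^{2}} = \frac{69}{36} = 69 \cdot \frac{1}{36} = \frac{23}{12}$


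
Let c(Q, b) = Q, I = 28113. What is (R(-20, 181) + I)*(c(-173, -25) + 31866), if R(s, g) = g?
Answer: 896721742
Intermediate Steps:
(R(-20, 181) + I)*(c(-173, -25) + 31866) = (181 + 28113)*(-173 + 31866) = 28294*31693 = 896721742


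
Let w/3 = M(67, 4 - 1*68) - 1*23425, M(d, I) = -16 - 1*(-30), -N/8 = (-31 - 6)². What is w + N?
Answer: -81185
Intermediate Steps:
N = -10952 (N = -8*(-31 - 6)² = -8*(-37)² = -8*1369 = -10952)
M(d, I) = 14 (M(d, I) = -16 + 30 = 14)
w = -70233 (w = 3*(14 - 1*23425) = 3*(14 - 23425) = 3*(-23411) = -70233)
w + N = -70233 - 10952 = -81185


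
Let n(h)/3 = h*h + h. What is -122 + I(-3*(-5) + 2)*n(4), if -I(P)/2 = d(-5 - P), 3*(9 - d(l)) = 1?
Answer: -1162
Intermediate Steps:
n(h) = 3*h + 3*h² (n(h) = 3*(h*h + h) = 3*(h² + h) = 3*(h + h²) = 3*h + 3*h²)
d(l) = 26/3 (d(l) = 9 - ⅓*1 = 9 - ⅓ = 26/3)
I(P) = -52/3 (I(P) = -2*26/3 = -52/3)
-122 + I(-3*(-5) + 2)*n(4) = -122 - 52*4*(1 + 4) = -122 - 52*4*5 = -122 - 52/3*60 = -122 - 1040 = -1162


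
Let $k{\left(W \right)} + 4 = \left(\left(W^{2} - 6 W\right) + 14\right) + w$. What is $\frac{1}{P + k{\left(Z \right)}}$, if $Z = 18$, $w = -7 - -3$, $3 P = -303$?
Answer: $\frac{1}{121} \approx 0.0082645$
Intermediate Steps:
$P = -101$ ($P = \frac{1}{3} \left(-303\right) = -101$)
$w = -4$ ($w = -7 + 3 = -4$)
$k{\left(W \right)} = 6 + W^{2} - 6 W$ ($k{\left(W \right)} = -4 - \left(-10 - W^{2} + 6 W\right) = -4 + \left(10 + W^{2} - 6 W\right) = 6 + W^{2} - 6 W$)
$\frac{1}{P + k{\left(Z \right)}} = \frac{1}{-101 + \left(6 + 18^{2} - 108\right)} = \frac{1}{-101 + \left(6 + 324 - 108\right)} = \frac{1}{-101 + 222} = \frac{1}{121}$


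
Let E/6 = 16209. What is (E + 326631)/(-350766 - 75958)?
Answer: -423885/426724 ≈ -0.99335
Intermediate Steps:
E = 97254 (E = 6*16209 = 97254)
(E + 326631)/(-350766 - 75958) = (97254 + 326631)/(-350766 - 75958) = 423885/(-426724) = 423885*(-1/426724) = -423885/426724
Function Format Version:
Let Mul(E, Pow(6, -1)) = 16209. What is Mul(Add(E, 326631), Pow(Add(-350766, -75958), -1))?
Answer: Rational(-423885, 426724) ≈ -0.99335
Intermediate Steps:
E = 97254 (E = Mul(6, 16209) = 97254)
Mul(Add(E, 326631), Pow(Add(-350766, -75958), -1)) = Mul(Add(97254, 326631), Pow(Add(-350766, -75958), -1)) = Mul(423885, Pow(-426724, -1)) = Mul(423885, Rational(-1, 426724)) = Rational(-423885, 426724)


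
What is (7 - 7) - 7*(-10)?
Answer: 70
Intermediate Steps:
(7 - 7) - 7*(-10) = 0 + 70 = 70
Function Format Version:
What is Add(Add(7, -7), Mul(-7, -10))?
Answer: 70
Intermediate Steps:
Add(Add(7, -7), Mul(-7, -10)) = Add(0, 70) = 70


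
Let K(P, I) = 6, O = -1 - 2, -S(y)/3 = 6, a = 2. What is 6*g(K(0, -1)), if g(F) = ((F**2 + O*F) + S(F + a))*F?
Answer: 0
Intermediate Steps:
S(y) = -18 (S(y) = -3*6 = -18)
O = -3
g(F) = F*(-18 + F**2 - 3*F) (g(F) = ((F**2 - 3*F) - 18)*F = (-18 + F**2 - 3*F)*F = F*(-18 + F**2 - 3*F))
6*g(K(0, -1)) = 6*(6*(-18 + 6**2 - 3*6)) = 6*(6*(-18 + 36 - 18)) = 6*(6*0) = 6*0 = 0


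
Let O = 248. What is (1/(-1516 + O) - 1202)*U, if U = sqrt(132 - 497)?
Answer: -1524137*I*sqrt(365)/1268 ≈ -22964.0*I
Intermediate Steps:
U = I*sqrt(365) (U = sqrt(-365) = I*sqrt(365) ≈ 19.105*I)
(1/(-1516 + O) - 1202)*U = (1/(-1516 + 248) - 1202)*(I*sqrt(365)) = (1/(-1268) - 1202)*(I*sqrt(365)) = (-1/1268 - 1202)*(I*sqrt(365)) = -1524137*I*sqrt(365)/1268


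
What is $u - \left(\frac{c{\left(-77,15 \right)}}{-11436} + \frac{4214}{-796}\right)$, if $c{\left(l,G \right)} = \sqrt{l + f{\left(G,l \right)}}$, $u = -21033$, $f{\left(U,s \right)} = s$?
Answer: $- \frac{8369027}{398} + \frac{i \sqrt{154}}{11436} \approx -21028.0 + 0.0010851 i$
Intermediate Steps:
$c{\left(l,G \right)} = \sqrt{2} \sqrt{l}$ ($c{\left(l,G \right)} = \sqrt{l + l} = \sqrt{2 l} = \sqrt{2} \sqrt{l}$)
$u - \left(\frac{c{\left(-77,15 \right)}}{-11436} + \frac{4214}{-796}\right) = -21033 - \left(\frac{\sqrt{2} \sqrt{-77}}{-11436} + \frac{4214}{-796}\right) = -21033 - \left(\sqrt{2} i \sqrt{77} \left(- \frac{1}{11436}\right) + 4214 \left(- \frac{1}{796}\right)\right) = -21033 - \left(i \sqrt{154} \left(- \frac{1}{11436}\right) - \frac{2107}{398}\right) = -21033 - \left(- \frac{i \sqrt{154}}{11436} - \frac{2107}{398}\right) = -21033 - \left(- \frac{2107}{398} - \frac{i \sqrt{154}}{11436}\right) = -21033 + \left(\frac{2107}{398} + \frac{i \sqrt{154}}{11436}\right) = - \frac{8369027}{398} + \frac{i \sqrt{154}}{11436}$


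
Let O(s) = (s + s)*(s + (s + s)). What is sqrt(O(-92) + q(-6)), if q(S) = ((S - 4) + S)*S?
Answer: 8*sqrt(795) ≈ 225.57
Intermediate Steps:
O(s) = 6*s**2 (O(s) = (2*s)*(s + 2*s) = (2*s)*(3*s) = 6*s**2)
q(S) = S*(-4 + 2*S) (q(S) = ((-4 + S) + S)*S = (-4 + 2*S)*S = S*(-4 + 2*S))
sqrt(O(-92) + q(-6)) = sqrt(6*(-92)**2 + 2*(-6)*(-2 - 6)) = sqrt(6*8464 + 2*(-6)*(-8)) = sqrt(50784 + 96) = sqrt(50880) = 8*sqrt(795)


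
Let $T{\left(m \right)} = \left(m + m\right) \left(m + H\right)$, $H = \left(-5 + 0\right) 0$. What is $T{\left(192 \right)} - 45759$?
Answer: $27969$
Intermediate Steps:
$H = 0$ ($H = \left(-5\right) 0 = 0$)
$T{\left(m \right)} = 2 m^{2}$ ($T{\left(m \right)} = \left(m + m\right) \left(m + 0\right) = 2 m m = 2 m^{2}$)
$T{\left(192 \right)} - 45759 = 2 \cdot 192^{2} - 45759 = 2 \cdot 36864 - 45759 = 73728 - 45759 = 27969$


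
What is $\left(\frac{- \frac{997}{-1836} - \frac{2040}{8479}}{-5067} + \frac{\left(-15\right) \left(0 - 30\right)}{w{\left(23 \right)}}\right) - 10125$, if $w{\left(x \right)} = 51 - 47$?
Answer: $- \frac{789788395172473}{78880238748} \approx -10013.0$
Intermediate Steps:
$w{\left(x \right)} = 4$ ($w{\left(x \right)} = 51 - 47 = 4$)
$\left(\frac{- \frac{997}{-1836} - \frac{2040}{8479}}{-5067} + \frac{\left(-15\right) \left(0 - 30\right)}{w{\left(23 \right)}}\right) - 10125 = \left(\frac{- \frac{997}{-1836} - \frac{2040}{8479}}{-5067} + \frac{\left(-15\right) \left(0 - 30\right)}{4}\right) - 10125 = \left(\left(\left(-997\right) \left(- \frac{1}{1836}\right) - \frac{2040}{8479}\right) \left(- \frac{1}{5067}\right) + \left(-15\right) \left(-30\right) \frac{1}{4}\right) - 10125 = \left(\left(\frac{997}{1836} - \frac{2040}{8479}\right) \left(- \frac{1}{5067}\right) + 450 \cdot \frac{1}{4}\right) - 10125 = \left(\frac{4708123}{15567444} \left(- \frac{1}{5067}\right) + \frac{225}{2}\right) - 10125 = \left(- \frac{4708123}{78880238748} + \frac{225}{2}\right) - 10125 = \frac{8874022151027}{78880238748} - 10125 = - \frac{789788395172473}{78880238748}$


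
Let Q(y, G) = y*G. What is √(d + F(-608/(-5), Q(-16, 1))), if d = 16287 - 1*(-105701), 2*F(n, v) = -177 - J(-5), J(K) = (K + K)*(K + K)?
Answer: √487398/2 ≈ 349.07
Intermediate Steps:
Q(y, G) = G*y
J(K) = 4*K² (J(K) = (2*K)*(2*K) = 4*K²)
F(n, v) = -277/2 (F(n, v) = (-177 - 4*(-5)²)/2 = (-177 - 4*25)/2 = (-177 - 1*100)/2 = (-177 - 100)/2 = (½)*(-277) = -277/2)
d = 121988 (d = 16287 + 105701 = 121988)
√(d + F(-608/(-5), Q(-16, 1))) = √(121988 - 277/2) = √(243699/2) = √487398/2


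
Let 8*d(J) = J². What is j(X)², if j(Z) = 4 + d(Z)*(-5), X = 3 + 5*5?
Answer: 236196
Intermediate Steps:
d(J) = J²/8
X = 28 (X = 3 + 25 = 28)
j(Z) = 4 - 5*Z²/8 (j(Z) = 4 + (Z²/8)*(-5) = 4 - 5*Z²/8)
j(X)² = (4 - 5/8*28²)² = (4 - 5/8*784)² = (4 - 490)² = (-486)² = 236196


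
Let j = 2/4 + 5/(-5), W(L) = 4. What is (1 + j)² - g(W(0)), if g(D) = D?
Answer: -15/4 ≈ -3.7500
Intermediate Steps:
j = -½ (j = 2*(¼) + 5*(-⅕) = ½ - 1 = -½ ≈ -0.50000)
(1 + j)² - g(W(0)) = (1 - ½)² - 1*4 = (½)² - 4 = ¼ - 4 = -15/4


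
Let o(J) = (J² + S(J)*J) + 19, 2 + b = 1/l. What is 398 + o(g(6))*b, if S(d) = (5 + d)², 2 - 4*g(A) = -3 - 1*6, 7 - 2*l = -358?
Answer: 45499/2920 ≈ 15.582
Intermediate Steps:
l = 365/2 (l = 7/2 - ½*(-358) = 7/2 + 179 = 365/2 ≈ 182.50)
b = -728/365 (b = -2 + 1/(365/2) = -2 + 2/365 = -728/365 ≈ -1.9945)
g(A) = 11/4 (g(A) = ½ - (-3 - 1*6)/4 = ½ - (-3 - 6)/4 = ½ - ¼*(-9) = ½ + 9/4 = 11/4)
o(J) = 19 + J² + J*(5 + J)² (o(J) = (J² + (5 + J)²*J) + 19 = (J² + J*(5 + J)²) + 19 = 19 + J² + J*(5 + J)²)
398 + o(g(6))*b = 398 + (19 + (11/4)² + 11*(5 + 11/4)²/4)*(-728/365) = 398 + (19 + 121/16 + 11*(31/4)²/4)*(-728/365) = 398 + (19 + 121/16 + (11/4)*(961/16))*(-728/365) = 398 + (19 + 121/16 + 10571/64)*(-728/365) = 398 + (12271/64)*(-728/365) = 398 - 1116661/2920 = 45499/2920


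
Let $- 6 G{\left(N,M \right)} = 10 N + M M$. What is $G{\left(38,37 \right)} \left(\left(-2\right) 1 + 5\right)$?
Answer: $- \frac{1749}{2} \approx -874.5$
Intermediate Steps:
$G{\left(N,M \right)} = - \frac{5 N}{3} - \frac{M^{2}}{6}$ ($G{\left(N,M \right)} = - \frac{10 N + M M}{6} = - \frac{10 N + M^{2}}{6} = - \frac{M^{2} + 10 N}{6} = - \frac{5 N}{3} - \frac{M^{2}}{6}$)
$G{\left(38,37 \right)} \left(\left(-2\right) 1 + 5\right) = \left(\left(- \frac{5}{3}\right) 38 - \frac{37^{2}}{6}\right) \left(\left(-2\right) 1 + 5\right) = \left(- \frac{190}{3} - \frac{1369}{6}\right) \left(-2 + 5\right) = \left(- \frac{190}{3} - \frac{1369}{6}\right) 3 = \left(- \frac{583}{2}\right) 3 = - \frac{1749}{2}$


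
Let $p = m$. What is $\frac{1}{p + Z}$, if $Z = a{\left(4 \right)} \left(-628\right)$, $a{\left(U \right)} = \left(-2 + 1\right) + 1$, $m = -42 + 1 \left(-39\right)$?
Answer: $- \frac{1}{81} \approx -0.012346$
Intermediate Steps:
$m = -81$ ($m = -42 - 39 = -81$)
$a{\left(U \right)} = 0$ ($a{\left(U \right)} = -1 + 1 = 0$)
$p = -81$
$Z = 0$ ($Z = 0 \left(-628\right) = 0$)
$\frac{1}{p + Z} = \frac{1}{-81 + 0} = \frac{1}{-81} = - \frac{1}{81}$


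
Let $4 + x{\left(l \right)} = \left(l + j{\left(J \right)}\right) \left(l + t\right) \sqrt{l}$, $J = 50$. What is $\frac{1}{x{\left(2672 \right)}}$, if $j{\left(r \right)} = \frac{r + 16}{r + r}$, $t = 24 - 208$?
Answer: $\frac{625}{18460551008041880572} + \frac{1038996575 \sqrt{167}}{4615137752010470143} \approx 2.9093 \cdot 10^{-9}$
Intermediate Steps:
$t = -184$
$j{\left(r \right)} = \frac{16 + r}{2 r}$
$x{\left(l \right)} = -4 + \sqrt{l} \left(-184 + l\right) \left(\frac{33}{50} + l\right)$ ($x{\left(l \right)} = -4 + \left(l + \frac{16 + 50}{2 \cdot 50}\right) \left(l - 184\right) \sqrt{l} = -4 + \left(l + \frac{1}{2} \cdot \frac{1}{50} \cdot 66\right) \left(-184 + l\right) \sqrt{l} = -4 + \left(l + \frac{33}{50}\right) \left(-184 + l\right) \sqrt{l} = -4 + \left(\frac{33}{50} + l\right) \left(-184 + l\right) \sqrt{l} = -4 + \left(-184 + l\right) \left(\frac{33}{50} + l\right) \sqrt{l} = -4 + \sqrt{l} \left(-184 + l\right) \left(\frac{33}{50} + l\right)$)
$\frac{1}{x{\left(2672 \right)}} = \frac{1}{-4 + 2672^{\frac{5}{2}} - \frac{9167 \cdot 2672^{\frac{3}{2}}}{50} - \frac{3036 \sqrt{2672}}{25}} = \frac{1}{-4 + 28558336 \sqrt{167} - \frac{9167 \cdot 10688 \sqrt{167}}{50} - \frac{3036 \cdot 4 \sqrt{167}}{25}} = \frac{1}{-4 + 28558336 \sqrt{167} - \frac{48988448 \sqrt{167}}{25} - \frac{12144 \sqrt{167}}{25}} = \frac{1}{-4 + \frac{664957808 \sqrt{167}}{25}}$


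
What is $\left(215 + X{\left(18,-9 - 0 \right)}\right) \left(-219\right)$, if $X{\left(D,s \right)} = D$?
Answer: $-51027$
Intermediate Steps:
$\left(215 + X{\left(18,-9 - 0 \right)}\right) \left(-219\right) = \left(215 + 18\right) \left(-219\right) = 233 \left(-219\right) = -51027$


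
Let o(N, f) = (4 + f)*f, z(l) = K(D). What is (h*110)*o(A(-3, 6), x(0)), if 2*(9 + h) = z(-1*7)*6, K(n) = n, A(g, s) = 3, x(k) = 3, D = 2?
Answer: -6930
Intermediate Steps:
z(l) = 2
h = -3 (h = -9 + (2*6)/2 = -9 + (½)*12 = -9 + 6 = -3)
o(N, f) = f*(4 + f)
(h*110)*o(A(-3, 6), x(0)) = (-3*110)*(3*(4 + 3)) = -990*7 = -330*21 = -6930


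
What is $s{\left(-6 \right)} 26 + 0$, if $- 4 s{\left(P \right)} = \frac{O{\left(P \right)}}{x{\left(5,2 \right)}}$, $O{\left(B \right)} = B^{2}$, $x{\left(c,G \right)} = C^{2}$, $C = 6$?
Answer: $- \frac{13}{2} \approx -6.5$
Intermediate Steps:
$x{\left(c,G \right)} = 36$ ($x{\left(c,G \right)} = 6^{2} = 36$)
$s{\left(P \right)} = - \frac{P^{2}}{144}$ ($s{\left(P \right)} = - \frac{P^{2} \cdot \frac{1}{36}}{4} = - \frac{\frac{1}{36} P^{2}}{4} = - \frac{P^{2}}{144}$)
$s{\left(-6 \right)} 26 + 0 = - \frac{\left(-6\right)^{2}}{144} \cdot 26 + 0 = \left(- \frac{1}{144}\right) 36 \cdot 26 + 0 = \left(- \frac{1}{4}\right) 26 + 0 = - \frac{13}{2} + 0 = - \frac{13}{2}$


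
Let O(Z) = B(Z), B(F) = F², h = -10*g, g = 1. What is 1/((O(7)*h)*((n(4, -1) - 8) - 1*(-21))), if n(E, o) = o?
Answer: -1/5880 ≈ -0.00017007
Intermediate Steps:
h = -10 (h = -10*1 = -10)
O(Z) = Z²
1/((O(7)*h)*((n(4, -1) - 8) - 1*(-21))) = 1/((7²*(-10))*((-1 - 8) - 1*(-21))) = 1/((49*(-10))*(-9 + 21)) = 1/(-490*12) = 1/(-5880) = -1/5880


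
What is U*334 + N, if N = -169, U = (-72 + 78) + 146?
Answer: 50599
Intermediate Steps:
U = 152 (U = 6 + 146 = 152)
U*334 + N = 152*334 - 169 = 50768 - 169 = 50599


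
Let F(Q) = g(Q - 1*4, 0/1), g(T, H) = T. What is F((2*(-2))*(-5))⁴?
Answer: 65536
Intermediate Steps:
F(Q) = -4 + Q (F(Q) = Q - 1*4 = Q - 4 = -4 + Q)
F((2*(-2))*(-5))⁴ = (-4 + (2*(-2))*(-5))⁴ = (-4 - 4*(-5))⁴ = (-4 + 20)⁴ = 16⁴ = 65536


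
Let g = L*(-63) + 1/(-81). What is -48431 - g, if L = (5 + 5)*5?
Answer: -3667760/81 ≈ -45281.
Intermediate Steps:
L = 50 (L = 10*5 = 50)
g = -255151/81 (g = 50*(-63) + 1/(-81) = -3150 - 1/81 = -255151/81 ≈ -3150.0)
-48431 - g = -48431 - 1*(-255151/81) = -48431 + 255151/81 = -3667760/81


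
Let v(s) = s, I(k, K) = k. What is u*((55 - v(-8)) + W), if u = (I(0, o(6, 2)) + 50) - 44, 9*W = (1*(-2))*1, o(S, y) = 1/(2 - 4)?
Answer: 1130/3 ≈ 376.67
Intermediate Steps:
o(S, y) = -½ (o(S, y) = 1/(-2) = -½)
W = -2/9 (W = ((1*(-2))*1)/9 = (-2*1)/9 = (⅑)*(-2) = -2/9 ≈ -0.22222)
u = 6 (u = (0 + 50) - 44 = 50 - 44 = 6)
u*((55 - v(-8)) + W) = 6*((55 - 1*(-8)) - 2/9) = 6*((55 + 8) - 2/9) = 6*(63 - 2/9) = 6*(565/9) = 1130/3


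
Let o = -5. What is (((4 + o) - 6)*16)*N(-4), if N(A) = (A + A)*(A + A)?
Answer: -7168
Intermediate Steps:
N(A) = 4*A**2 (N(A) = (2*A)*(2*A) = 4*A**2)
(((4 + o) - 6)*16)*N(-4) = (((4 - 5) - 6)*16)*(4*(-4)**2) = ((-1 - 6)*16)*(4*16) = -7*16*64 = -112*64 = -7168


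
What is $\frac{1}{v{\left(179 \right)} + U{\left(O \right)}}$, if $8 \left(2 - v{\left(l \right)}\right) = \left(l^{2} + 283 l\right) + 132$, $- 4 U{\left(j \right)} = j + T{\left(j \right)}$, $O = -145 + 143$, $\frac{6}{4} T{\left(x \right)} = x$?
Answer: $- \frac{12}{124211} \approx -9.661 \cdot 10^{-5}$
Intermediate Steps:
$T{\left(x \right)} = \frac{2 x}{3}$
$O = -2$
$U{\left(j \right)} = - \frac{5 j}{12}$ ($U{\left(j \right)} = - \frac{j + \frac{2 j}{3}}{4} = - \frac{\frac{5}{3} j}{4} = - \frac{5 j}{12}$)
$v{\left(l \right)} = - \frac{29}{2} - \frac{283 l}{8} - \frac{l^{2}}{8}$ ($v{\left(l \right)} = 2 - \frac{\left(l^{2} + 283 l\right) + 132}{8} = 2 - \frac{132 + l^{2} + 283 l}{8} = 2 - \left(\frac{33}{2} + \frac{l^{2}}{8} + \frac{283 l}{8}\right) = - \frac{29}{2} - \frac{283 l}{8} - \frac{l^{2}}{8}$)
$\frac{1}{v{\left(179 \right)} + U{\left(O \right)}} = \frac{1}{\left(- \frac{29}{2} - \frac{50657}{8} - \frac{179^{2}}{8}\right) - - \frac{5}{6}} = \frac{1}{\left(- \frac{29}{2} - \frac{50657}{8} - \frac{32041}{8}\right) + \frac{5}{6}} = \frac{1}{- \frac{41407}{4} + \frac{5}{6}} = \frac{1}{- \frac{124211}{12}} = - \frac{12}{124211}$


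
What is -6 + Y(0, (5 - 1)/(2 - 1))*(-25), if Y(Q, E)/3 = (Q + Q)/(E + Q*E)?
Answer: -6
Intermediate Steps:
Y(Q, E) = 6*Q/(E + E*Q) (Y(Q, E) = 3*((Q + Q)/(E + Q*E)) = 3*((2*Q)/(E + E*Q)) = 3*(2*Q/(E + E*Q)) = 6*Q/(E + E*Q))
-6 + Y(0, (5 - 1)/(2 - 1))*(-25) = -6 + (6*0/(((5 - 1)/(2 - 1))*(1 + 0)))*(-25) = -6 + (6*0/((4/1)*1))*(-25) = -6 + (6*0*1/(4*1))*(-25) = -6 + (6*0*1/4)*(-25) = -6 + (6*0*(¼)*1)*(-25) = -6 + 0*(-25) = -6 + 0 = -6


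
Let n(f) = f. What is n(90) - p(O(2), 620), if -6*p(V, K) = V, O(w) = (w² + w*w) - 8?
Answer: 90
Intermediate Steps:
O(w) = -8 + 2*w² (O(w) = (w² + w²) - 8 = 2*w² - 8 = -8 + 2*w²)
p(V, K) = -V/6
n(90) - p(O(2), 620) = 90 - (-1)*(-8 + 2*2²)/6 = 90 - (-1)*(-8 + 2*4)/6 = 90 - (-1)*(-8 + 8)/6 = 90 - (-1)*0/6 = 90 - 1*0 = 90 + 0 = 90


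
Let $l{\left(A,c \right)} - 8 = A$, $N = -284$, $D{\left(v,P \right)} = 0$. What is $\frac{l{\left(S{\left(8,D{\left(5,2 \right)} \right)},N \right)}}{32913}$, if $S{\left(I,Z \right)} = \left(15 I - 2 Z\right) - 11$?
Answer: $\frac{13}{3657} \approx 0.0035548$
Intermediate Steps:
$S{\left(I,Z \right)} = -11 - 2 Z + 15 I$ ($S{\left(I,Z \right)} = \left(- 2 Z + 15 I\right) - 11 = -11 - 2 Z + 15 I$)
$l{\left(A,c \right)} = 8 + A$
$\frac{l{\left(S{\left(8,D{\left(5,2 \right)} \right)},N \right)}}{32913} = \frac{8 - -109}{32913} = \left(8 + \left(-11 + 0 + 120\right)\right) \frac{1}{32913} = \left(8 + 109\right) \frac{1}{32913} = 117 \cdot \frac{1}{32913} = \frac{13}{3657}$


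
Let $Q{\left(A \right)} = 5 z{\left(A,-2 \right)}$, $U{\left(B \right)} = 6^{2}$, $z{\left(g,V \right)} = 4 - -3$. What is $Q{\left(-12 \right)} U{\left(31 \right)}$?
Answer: $1260$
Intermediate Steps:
$z{\left(g,V \right)} = 7$ ($z{\left(g,V \right)} = 4 + 3 = 7$)
$U{\left(B \right)} = 36$
$Q{\left(A \right)} = 35$ ($Q{\left(A \right)} = 5 \cdot 7 = 35$)
$Q{\left(-12 \right)} U{\left(31 \right)} = 35 \cdot 36 = 1260$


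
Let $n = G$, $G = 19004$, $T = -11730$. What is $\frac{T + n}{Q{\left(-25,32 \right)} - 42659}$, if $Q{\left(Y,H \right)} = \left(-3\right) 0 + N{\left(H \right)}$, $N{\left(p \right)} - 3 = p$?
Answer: $- \frac{3637}{21312} \approx -0.17066$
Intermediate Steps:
$n = 19004$
$N{\left(p \right)} = 3 + p$
$Q{\left(Y,H \right)} = 3 + H$ ($Q{\left(Y,H \right)} = \left(-3\right) 0 + \left(3 + H\right) = 0 + \left(3 + H\right) = 3 + H$)
$\frac{T + n}{Q{\left(-25,32 \right)} - 42659} = \frac{-11730 + 19004}{\left(3 + 32\right) - 42659} = \frac{7274}{35 - 42659} = \frac{7274}{-42624} = 7274 \left(- \frac{1}{42624}\right) = - \frac{3637}{21312}$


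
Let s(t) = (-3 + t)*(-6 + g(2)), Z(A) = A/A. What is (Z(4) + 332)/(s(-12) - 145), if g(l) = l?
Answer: -333/85 ≈ -3.9176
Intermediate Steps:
Z(A) = 1
s(t) = 12 - 4*t (s(t) = (-3 + t)*(-6 + 2) = (-3 + t)*(-4) = 12 - 4*t)
(Z(4) + 332)/(s(-12) - 145) = (1 + 332)/((12 - 4*(-12)) - 145) = 333/((12 + 48) - 145) = 333/(60 - 145) = 333/(-85) = 333*(-1/85) = -333/85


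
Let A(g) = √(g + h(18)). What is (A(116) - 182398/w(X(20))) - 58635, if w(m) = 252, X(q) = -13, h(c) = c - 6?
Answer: -7479209/126 + 8*√2 ≈ -59348.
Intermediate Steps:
h(c) = -6 + c
A(g) = √(12 + g) (A(g) = √(g + (-6 + 18)) = √(g + 12) = √(12 + g))
(A(116) - 182398/w(X(20))) - 58635 = (√(12 + 116) - 182398/252) - 58635 = (√128 - 182398*1/252) - 58635 = (8*√2 - 91199/126) - 58635 = (-91199/126 + 8*√2) - 58635 = -7479209/126 + 8*√2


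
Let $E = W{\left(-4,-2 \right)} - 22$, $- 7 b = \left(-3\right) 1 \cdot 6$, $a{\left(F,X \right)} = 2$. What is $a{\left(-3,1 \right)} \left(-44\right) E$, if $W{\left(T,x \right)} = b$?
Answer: $\frac{11968}{7} \approx 1709.7$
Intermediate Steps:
$b = \frac{18}{7}$ ($b = - \frac{\left(-3\right) 1 \cdot 6}{7} = - \frac{\left(-3\right) 6}{7} = \left(- \frac{1}{7}\right) \left(-18\right) = \frac{18}{7} \approx 2.5714$)
$W{\left(T,x \right)} = \frac{18}{7}$
$E = - \frac{136}{7}$ ($E = \frac{18}{7} - 22 = - \frac{136}{7} \approx -19.429$)
$a{\left(-3,1 \right)} \left(-44\right) E = 2 \left(-44\right) \left(- \frac{136}{7}\right) = \left(-88\right) \left(- \frac{136}{7}\right) = \frac{11968}{7}$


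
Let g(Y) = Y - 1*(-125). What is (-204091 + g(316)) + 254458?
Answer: 50808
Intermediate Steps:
g(Y) = 125 + Y (g(Y) = Y + 125 = 125 + Y)
(-204091 + g(316)) + 254458 = (-204091 + (125 + 316)) + 254458 = (-204091 + 441) + 254458 = -203650 + 254458 = 50808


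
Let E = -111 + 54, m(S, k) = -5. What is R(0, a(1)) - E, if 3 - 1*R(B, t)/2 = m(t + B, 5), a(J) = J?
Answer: 73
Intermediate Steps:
R(B, t) = 16 (R(B, t) = 6 - 2*(-5) = 6 + 10 = 16)
E = -57
R(0, a(1)) - E = 16 - 1*(-57) = 16 + 57 = 73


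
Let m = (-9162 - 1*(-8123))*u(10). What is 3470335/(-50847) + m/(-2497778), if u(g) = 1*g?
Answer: -4333799057650/63502258983 ≈ -68.246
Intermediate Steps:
u(g) = g
m = -10390 (m = (-9162 - 1*(-8123))*10 = (-9162 + 8123)*10 = -1039*10 = -10390)
3470335/(-50847) + m/(-2497778) = 3470335/(-50847) - 10390/(-2497778) = 3470335*(-1/50847) - 10390*(-1/2497778) = -3470335/50847 + 5195/1248889 = -4333799057650/63502258983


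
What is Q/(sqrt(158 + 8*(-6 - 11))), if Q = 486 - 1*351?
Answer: 135*sqrt(22)/22 ≈ 28.782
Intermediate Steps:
Q = 135 (Q = 486 - 351 = 135)
Q/(sqrt(158 + 8*(-6 - 11))) = 135/(sqrt(158 + 8*(-6 - 11))) = 135/(sqrt(158 + 8*(-17))) = 135/(sqrt(158 - 136)) = 135/(sqrt(22)) = 135*(sqrt(22)/22) = 135*sqrt(22)/22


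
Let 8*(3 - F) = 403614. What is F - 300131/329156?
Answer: -8302904443/164578 ≈ -50450.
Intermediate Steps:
F = -201795/4 (F = 3 - ⅛*403614 = 3 - 201807/4 = -201795/4 ≈ -50449.)
F - 300131/329156 = -201795/4 - 300131/329156 = -8302904443/164578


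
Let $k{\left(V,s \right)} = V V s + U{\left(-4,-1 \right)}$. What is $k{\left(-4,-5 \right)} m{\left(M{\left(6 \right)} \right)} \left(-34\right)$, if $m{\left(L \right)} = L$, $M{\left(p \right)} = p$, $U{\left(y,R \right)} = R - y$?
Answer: $15708$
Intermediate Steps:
$k{\left(V,s \right)} = 3 + s V^{2}$ ($k{\left(V,s \right)} = V V s - -3 = V^{2} s + \left(-1 + 4\right) = s V^{2} + 3 = 3 + s V^{2}$)
$k{\left(-4,-5 \right)} m{\left(M{\left(6 \right)} \right)} \left(-34\right) = \left(3 - 5 \left(-4\right)^{2}\right) 6 \left(-34\right) = \left(3 - 80\right) 6 \left(-34\right) = \left(-77\right) 6 \left(-34\right) = \left(-462\right) \left(-34\right) = 15708$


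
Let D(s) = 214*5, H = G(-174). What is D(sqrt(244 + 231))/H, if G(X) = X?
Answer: -535/87 ≈ -6.1494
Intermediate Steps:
H = -174
D(s) = 1070
D(sqrt(244 + 231))/H = 1070/(-174) = 1070*(-1/174) = -535/87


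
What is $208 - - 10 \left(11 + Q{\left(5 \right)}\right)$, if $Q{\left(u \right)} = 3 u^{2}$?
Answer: $1068$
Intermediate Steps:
$208 - - 10 \left(11 + Q{\left(5 \right)}\right) = 208 - - 10 \left(11 + 3 \cdot 5^{2}\right) = 208 - - 10 \left(11 + 3 \cdot 25\right) = 208 - - 10 \left(11 + 75\right) = 208 - \left(-10\right) 86 = 208 - -860 = 208 + 860 = 1068$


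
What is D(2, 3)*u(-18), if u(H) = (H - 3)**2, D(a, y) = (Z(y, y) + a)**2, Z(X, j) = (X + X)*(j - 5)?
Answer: 44100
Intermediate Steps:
Z(X, j) = 2*X*(-5 + j) (Z(X, j) = (2*X)*(-5 + j) = 2*X*(-5 + j))
D(a, y) = (a + 2*y*(-5 + y))**2 (D(a, y) = (2*y*(-5 + y) + a)**2 = (a + 2*y*(-5 + y))**2)
u(H) = (-3 + H)**2
D(2, 3)*u(-18) = (2 + 2*3*(-5 + 3))**2*(-3 - 18)**2 = (2 + 2*3*(-2))**2*(-21)**2 = (2 - 12)**2*441 = (-10)**2*441 = 100*441 = 44100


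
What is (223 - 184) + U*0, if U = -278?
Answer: 39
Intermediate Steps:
(223 - 184) + U*0 = (223 - 184) - 278*0 = 39 + 0 = 39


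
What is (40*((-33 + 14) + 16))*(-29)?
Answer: 3480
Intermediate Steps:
(40*((-33 + 14) + 16))*(-29) = (40*(-19 + 16))*(-29) = (40*(-3))*(-29) = -120*(-29) = 3480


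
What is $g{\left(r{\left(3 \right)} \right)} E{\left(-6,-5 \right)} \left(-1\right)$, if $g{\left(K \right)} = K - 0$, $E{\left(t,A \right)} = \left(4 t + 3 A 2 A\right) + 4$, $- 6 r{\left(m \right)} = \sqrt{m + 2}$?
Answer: $\frac{65 \sqrt{5}}{3} \approx 48.448$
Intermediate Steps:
$r{\left(m \right)} = - \frac{\sqrt{2 + m}}{6}$ ($r{\left(m \right)} = - \frac{\sqrt{m + 2}}{6} = - \frac{\sqrt{2 + m}}{6}$)
$E{\left(t,A \right)} = 4 + 4 t + 6 A^{2}$ ($E{\left(t,A \right)} = \left(4 t + 6 A A\right) + 4 = \left(4 t + 6 A^{2}\right) + 4 = 4 + 4 t + 6 A^{2}$)
$g{\left(K \right)} = K$ ($g{\left(K \right)} = K + 0 = K$)
$g{\left(r{\left(3 \right)} \right)} E{\left(-6,-5 \right)} \left(-1\right) = - \frac{\sqrt{2 + 3}}{6} \left(4 + 4 \left(-6\right) + 6 \left(-5\right)^{2}\right) \left(-1\right) = - \frac{\sqrt{5}}{6} \left(4 - 24 + 6 \cdot 25\right) \left(-1\right) = - \frac{\sqrt{5}}{6} \left(4 - 24 + 150\right) \left(-1\right) = - \frac{\sqrt{5}}{6} \cdot 130 \left(-1\right) = - \frac{65 \sqrt{5}}{3} \left(-1\right) = \frac{65 \sqrt{5}}{3}$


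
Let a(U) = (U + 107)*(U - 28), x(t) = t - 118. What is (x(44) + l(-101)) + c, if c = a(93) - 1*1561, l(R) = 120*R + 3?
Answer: -752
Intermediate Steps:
x(t) = -118 + t
a(U) = (-28 + U)*(107 + U) (a(U) = (107 + U)*(-28 + U) = (-28 + U)*(107 + U))
l(R) = 3 + 120*R
c = 11439 (c = (-2996 + 93**2 + 79*93) - 1*1561 = (-2996 + 8649 + 7347) - 1561 = 13000 - 1561 = 11439)
(x(44) + l(-101)) + c = ((-118 + 44) + (3 + 120*(-101))) + 11439 = (-74 + (3 - 12120)) + 11439 = (-74 - 12117) + 11439 = -12191 + 11439 = -752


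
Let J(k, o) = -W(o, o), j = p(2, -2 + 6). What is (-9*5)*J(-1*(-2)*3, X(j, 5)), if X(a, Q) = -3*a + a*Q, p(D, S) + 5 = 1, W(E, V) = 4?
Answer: 180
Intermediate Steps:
p(D, S) = -4 (p(D, S) = -5 + 1 = -4)
j = -4
X(a, Q) = -3*a + Q*a
J(k, o) = -4 (J(k, o) = -1*4 = -4)
(-9*5)*J(-1*(-2)*3, X(j, 5)) = -9*5*(-4) = -45*(-4) = 180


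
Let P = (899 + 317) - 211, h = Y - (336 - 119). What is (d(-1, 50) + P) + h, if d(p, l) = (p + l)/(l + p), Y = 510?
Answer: 1299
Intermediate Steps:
h = 293 (h = 510 - (336 - 119) = 510 - 1*217 = 510 - 217 = 293)
d(p, l) = 1 (d(p, l) = (l + p)/(l + p) = 1)
P = 1005 (P = 1216 - 211 = 1005)
(d(-1, 50) + P) + h = (1 + 1005) + 293 = 1006 + 293 = 1299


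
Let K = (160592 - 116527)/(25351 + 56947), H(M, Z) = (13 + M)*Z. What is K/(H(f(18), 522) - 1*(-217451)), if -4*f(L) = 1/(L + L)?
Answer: 176260/73815833183 ≈ 2.3878e-6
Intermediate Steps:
f(L) = -1/(8*L) (f(L) = -1/(4*(L + L)) = -1/(2*L)/4 = -1/(8*L))
H(M, Z) = Z*(13 + M)
K = 44065/82298 ≈ 0.53543
K/(H(f(18), 522) - 1*(-217451)) = 44065/(82298*(522*(13 - ⅛/18) - 1*(-217451))) = 44065/(82298*(522*(13 - ⅛*1/18) + 217451)) = 44065/(82298*(522*(13 - 1/144) + 217451)) = 44065/(82298*(522*(1871/144) + 217451)) = 44065/(82298*(54259/8 + 217451)) = 44065/(82298*(1793867/8)) = (44065/82298)*(8/1793867) = 176260/73815833183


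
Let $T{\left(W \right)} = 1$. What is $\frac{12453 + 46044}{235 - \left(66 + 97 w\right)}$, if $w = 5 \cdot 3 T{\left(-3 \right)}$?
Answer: $- \frac{58497}{1286} \approx -45.488$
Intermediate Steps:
$w = 15$ ($w = 5 \cdot 3 \cdot 1 = 15 \cdot 1 = 15$)
$\frac{12453 + 46044}{235 - \left(66 + 97 w\right)} = \frac{12453 + 46044}{235 - 1521} = \frac{58497}{235 - 1521} = \frac{58497}{-1286} = 58497 \left(- \frac{1}{1286}\right) = - \frac{58497}{1286}$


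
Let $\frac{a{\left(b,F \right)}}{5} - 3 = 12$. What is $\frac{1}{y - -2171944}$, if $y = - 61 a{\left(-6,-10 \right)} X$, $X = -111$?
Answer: $\frac{1}{2679769} \approx 3.7317 \cdot 10^{-7}$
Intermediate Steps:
$a{\left(b,F \right)} = 75$ ($a{\left(b,F \right)} = 15 + 5 \cdot 12 = 15 + 60 = 75$)
$y = 507825$ ($y = \left(-61\right) 75 \left(-111\right) = \left(-4575\right) \left(-111\right) = 507825$)
$\frac{1}{y - -2171944} = \frac{1}{507825 - -2171944} = \frac{1}{507825 + \left(-2542893 + 4714837\right)} = \frac{1}{507825 + 2171944} = \frac{1}{2679769}$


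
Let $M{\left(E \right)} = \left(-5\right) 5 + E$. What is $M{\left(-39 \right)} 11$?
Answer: $-704$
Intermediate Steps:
$M{\left(E \right)} = -25 + E$
$M{\left(-39 \right)} 11 = \left(-25 - 39\right) 11 = \left(-64\right) 11 = -704$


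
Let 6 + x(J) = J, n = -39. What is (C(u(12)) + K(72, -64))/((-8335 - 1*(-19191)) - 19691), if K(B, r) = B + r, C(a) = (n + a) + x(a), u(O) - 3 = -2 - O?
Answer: 59/8835 ≈ 0.0066780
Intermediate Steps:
u(O) = 1 - O (u(O) = 3 + (-2 - O) = 1 - O)
x(J) = -6 + J
C(a) = -45 + 2*a (C(a) = (-39 + a) + (-6 + a) = -45 + 2*a)
(C(u(12)) + K(72, -64))/((-8335 - 1*(-19191)) - 19691) = ((-45 + 2*(1 - 1*12)) + (72 - 64))/((-8335 - 1*(-19191)) - 19691) = ((-45 + 2*(1 - 12)) + 8)/((-8335 + 19191) - 19691) = ((-45 + 2*(-11)) + 8)/(10856 - 19691) = ((-45 - 22) + 8)/(-8835) = (-67 + 8)*(-1/8835) = -59*(-1/8835) = 59/8835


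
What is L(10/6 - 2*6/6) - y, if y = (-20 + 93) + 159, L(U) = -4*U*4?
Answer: -680/3 ≈ -226.67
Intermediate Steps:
L(U) = -16*U
y = 232 (y = 73 + 159 = 232)
L(10/6 - 2*6/6) - y = -16*(10/6 - 2*6/6) - 1*232 = -16*(10*(1/6) - 12*1/6) - 232 = -16*(5/3 - 2) - 232 = -16*(-1/3) - 232 = 16/3 - 232 = -680/3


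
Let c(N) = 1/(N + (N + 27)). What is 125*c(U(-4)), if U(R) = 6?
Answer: 125/39 ≈ 3.2051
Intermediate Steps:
c(N) = 1/(27 + 2*N) (c(N) = 1/(N + (27 + N)) = 1/(27 + 2*N))
125*c(U(-4)) = 125/(27 + 2*6) = 125/(27 + 12) = 125/39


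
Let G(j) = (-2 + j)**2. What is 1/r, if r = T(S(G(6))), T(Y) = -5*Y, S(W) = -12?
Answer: 1/60 ≈ 0.016667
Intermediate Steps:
r = 60 (r = -5*(-12) = 60)
1/r = 1/60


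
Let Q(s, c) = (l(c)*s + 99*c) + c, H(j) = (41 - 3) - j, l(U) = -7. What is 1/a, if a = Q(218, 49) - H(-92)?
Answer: 1/3244 ≈ 0.00030826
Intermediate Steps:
H(j) = 38 - j
Q(s, c) = -7*s + 100*c (Q(s, c) = (-7*s + 99*c) + c = -7*s + 100*c)
a = 3244 (a = (-7*218 + 100*49) - (38 - 1*(-92)) = (-1526 + 4900) - (38 + 92) = 3374 - 1*130 = 3374 - 130 = 3244)
1/a = 1/3244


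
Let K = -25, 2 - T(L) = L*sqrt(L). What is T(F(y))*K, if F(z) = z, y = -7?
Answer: -50 - 175*I*sqrt(7) ≈ -50.0 - 463.01*I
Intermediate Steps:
T(L) = 2 - L**(3/2) (T(L) = 2 - L*sqrt(L) = 2 - L**(3/2))
T(F(y))*K = (2 - (-7)**(3/2))*(-25) = (2 - (-7)*I*sqrt(7))*(-25) = (2 + 7*I*sqrt(7))*(-25) = -50 - 175*I*sqrt(7)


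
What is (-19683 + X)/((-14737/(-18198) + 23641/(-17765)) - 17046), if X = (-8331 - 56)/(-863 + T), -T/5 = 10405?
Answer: 15297171275911545/13248267617878132 ≈ 1.1547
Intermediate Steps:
T = -52025 (T = -5*10405 = -52025)
X = 8387/52888 (X = (-8331 - 56)/(-863 - 52025) = -8387/(-52888) = -8387*(-1/52888) = 8387/52888 ≈ 0.15858)
(-19683 + X)/((-14737/(-18198) + 23641/(-17765)) - 17046) = (-19683 + 8387/52888)/((-14737/(-18198) + 23641/(-17765)) - 17046) = -1040986117/(52888*((-14737*(-1/18198) + 23641*(-1/17765)) - 17046)) = -1040986117/(52888*((14737/18198 - 23641/17765) - 17046)) = -1040986117/(52888*(-168416113/323287470 - 17046)) = -1040986117/(52888*(-5510926629733/323287470)) = -1040986117/52888*(-323287470/5510926629733) = 15297171275911545/13248267617878132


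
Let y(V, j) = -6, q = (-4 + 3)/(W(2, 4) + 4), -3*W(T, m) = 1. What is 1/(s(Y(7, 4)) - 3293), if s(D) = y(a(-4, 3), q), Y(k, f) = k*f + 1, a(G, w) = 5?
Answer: -1/3299 ≈ -0.00030312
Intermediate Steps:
W(T, m) = -⅓ (W(T, m) = -⅓*1 = -⅓)
Y(k, f) = 1 + f*k (Y(k, f) = f*k + 1 = 1 + f*k)
q = -3/11 (q = (-4 + 3)/(-⅓ + 4) = -1/11/3 = -1*3/11 = -3/11 ≈ -0.27273)
s(D) = -6
1/(s(Y(7, 4)) - 3293) = 1/(-6 - 3293) = 1/(-3299) = -1/3299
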